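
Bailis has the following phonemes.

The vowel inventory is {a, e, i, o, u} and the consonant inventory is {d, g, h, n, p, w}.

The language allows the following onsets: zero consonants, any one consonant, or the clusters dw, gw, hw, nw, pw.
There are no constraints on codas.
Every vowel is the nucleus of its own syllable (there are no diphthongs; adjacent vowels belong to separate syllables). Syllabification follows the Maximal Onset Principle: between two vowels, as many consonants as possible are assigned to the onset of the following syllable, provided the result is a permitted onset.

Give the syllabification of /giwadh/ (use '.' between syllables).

Nuclei (vowels): i, a → 2 syllables.
σ1/σ2 boundary: /w/ → onset of the next syllable (single consonants are always licit onsets).

gi.wadh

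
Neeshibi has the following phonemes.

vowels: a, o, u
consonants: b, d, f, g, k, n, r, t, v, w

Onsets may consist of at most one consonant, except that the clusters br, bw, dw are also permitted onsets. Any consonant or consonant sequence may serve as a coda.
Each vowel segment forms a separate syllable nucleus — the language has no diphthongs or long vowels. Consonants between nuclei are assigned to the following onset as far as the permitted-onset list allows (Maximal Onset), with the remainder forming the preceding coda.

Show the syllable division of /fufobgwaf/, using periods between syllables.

fu.fobg.waf

Vowels present: u, o, a; each is a nucleus, giving 3 syllables.
V1 /u/ – V2 /o/: /f/ → onset of the next syllable (single consonants are always licit onsets).
V2 /o/ – V3 /a/: /bgw/ — longest licit onset from the right is /w/, leaving /bg/ as coda.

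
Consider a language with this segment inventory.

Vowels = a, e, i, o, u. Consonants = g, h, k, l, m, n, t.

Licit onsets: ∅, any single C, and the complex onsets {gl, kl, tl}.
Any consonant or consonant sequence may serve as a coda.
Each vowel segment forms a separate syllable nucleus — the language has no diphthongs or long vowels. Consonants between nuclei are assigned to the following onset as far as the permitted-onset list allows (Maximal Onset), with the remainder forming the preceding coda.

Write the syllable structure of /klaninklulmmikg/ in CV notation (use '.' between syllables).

CCV.CVC.CCVCC.CVCC

Nuclei (vowels): a, i, u, i → 4 syllables.
V1 /a/ – V2 /i/: just /n/ — single C goes to the following onset.
V2 /i/ – V3 /u/: /nkl/; trying suffixes from longest down, /kl/ is the first permitted one, so coda /n/ | onset /kl/.
V3 /u/ – V4 /i/: /lmm/; trying suffixes from longest down, /m/ is the first permitted one, so coda /lm/ | onset /m/.
Putting it together: kla.nin.klulm.mikg.
Mapping each syllable to C/V: /kla/ → CCV, /nin/ → CVC, /klulm/ → CCVCC, /mikg/ → CVCC.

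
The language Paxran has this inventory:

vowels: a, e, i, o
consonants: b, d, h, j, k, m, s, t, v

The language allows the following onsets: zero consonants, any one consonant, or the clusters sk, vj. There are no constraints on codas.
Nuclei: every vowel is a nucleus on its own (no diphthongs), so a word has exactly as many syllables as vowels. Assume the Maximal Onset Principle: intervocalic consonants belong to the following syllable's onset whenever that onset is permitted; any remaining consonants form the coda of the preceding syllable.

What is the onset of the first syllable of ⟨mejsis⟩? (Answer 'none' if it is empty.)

Vowels present: e, i; each is a nucleus, giving 2 syllables.
V1 /e/ – V2 /i/: /js/ — longest licit onset from the right is /s/, leaving /j/ as coda.
So the parse is mej.sis.
Syllable 1 is /mej/: onset /m/, nucleus /e/, coda /j/.

m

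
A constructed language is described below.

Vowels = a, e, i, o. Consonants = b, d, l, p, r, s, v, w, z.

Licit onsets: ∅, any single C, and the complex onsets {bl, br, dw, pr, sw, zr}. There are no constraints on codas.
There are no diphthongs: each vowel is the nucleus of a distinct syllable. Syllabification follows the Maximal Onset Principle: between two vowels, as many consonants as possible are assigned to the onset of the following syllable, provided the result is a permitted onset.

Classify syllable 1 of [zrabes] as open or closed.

open

The vowels are a, e — 2 nuclei, so 2 syllables.
Between /a/ (V1) and /e/ (V2): /b/ is a single consonant, so it becomes the next onset.
Putting it together: zra.bes.
Syllable 1 is /zra/; it ends in its nucleus with no coda, so it is open.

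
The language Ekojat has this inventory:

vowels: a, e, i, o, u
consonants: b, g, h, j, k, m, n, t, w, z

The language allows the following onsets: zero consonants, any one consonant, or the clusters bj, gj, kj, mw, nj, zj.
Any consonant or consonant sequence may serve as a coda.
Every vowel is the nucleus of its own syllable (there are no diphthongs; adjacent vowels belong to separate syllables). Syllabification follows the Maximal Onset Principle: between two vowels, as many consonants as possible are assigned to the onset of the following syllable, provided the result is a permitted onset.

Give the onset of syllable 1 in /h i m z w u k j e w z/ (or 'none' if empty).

The vowels are i, u, e — 3 nuclei, so 3 syllables.
/i…u/ gap (V1→V2): /mzw/ splits as /mz/ + /w/ (/w/ is the longest suffix that is a licit onset).
/u…e/ gap (V2→V3): cluster /kj/ — /kj/ is itself a permitted onset, so the whole cluster goes right; preceding coda = ∅.
So the parse is himz.wu.kjewz.
Syllable 1 is /himz/: onset /h/, nucleus /i/, coda /mz/.

h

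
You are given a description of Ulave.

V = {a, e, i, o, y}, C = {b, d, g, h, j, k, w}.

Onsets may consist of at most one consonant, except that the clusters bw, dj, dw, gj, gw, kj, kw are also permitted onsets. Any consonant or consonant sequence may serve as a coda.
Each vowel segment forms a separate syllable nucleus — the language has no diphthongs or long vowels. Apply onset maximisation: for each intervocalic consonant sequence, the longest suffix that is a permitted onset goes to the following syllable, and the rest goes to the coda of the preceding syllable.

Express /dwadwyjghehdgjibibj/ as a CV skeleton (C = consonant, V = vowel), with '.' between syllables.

The vowels are a, y, e, i, i — 5 nuclei, so 5 syllables.
σ1/σ2 boundary: cluster /dw/ — /dw/ is itself a permitted onset, so the whole cluster goes right; preceding coda = ∅.
σ2/σ3 boundary: /jgh/ splits as /jg/ + /h/ (/h/ is the longest suffix that is a licit onset).
σ3/σ4 boundary: cluster /hdgj/ — the longest permitted-onset suffix is /gj/; onset = /gj/, preceding coda = /hd/.
σ4/σ5 boundary: /b/ → onset of the next syllable (single consonants are always licit onsets).
Putting it together: dwa.dwyjg.hehd.gji.bibj.
Mapping each syllable to C/V: /dwa/ → CCV, /dwyjg/ → CCVCC, /hehd/ → CVCC, /gji/ → CCV, /bibj/ → CVCC.

CCV.CCVCC.CVCC.CCV.CVCC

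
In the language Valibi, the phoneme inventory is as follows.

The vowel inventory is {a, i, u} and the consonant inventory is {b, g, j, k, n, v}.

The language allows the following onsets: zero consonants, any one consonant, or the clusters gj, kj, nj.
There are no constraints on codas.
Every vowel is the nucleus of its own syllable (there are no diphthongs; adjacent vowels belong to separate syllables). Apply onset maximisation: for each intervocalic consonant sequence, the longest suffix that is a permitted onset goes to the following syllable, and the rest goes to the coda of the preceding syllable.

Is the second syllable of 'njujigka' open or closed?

Nuclei (vowels): u, i, a → 3 syllables.
/u…i/ gap (V1→V2): /j/ is a single consonant, so it becomes the next onset.
/i…a/ gap (V2→V3): /gk/ splits as /g/ + /k/ (/k/ is the longest suffix that is a licit onset).
So the parse is nju.jig.ka.
Syllable 2 is /jig/ with coda /g/, so it is closed.

closed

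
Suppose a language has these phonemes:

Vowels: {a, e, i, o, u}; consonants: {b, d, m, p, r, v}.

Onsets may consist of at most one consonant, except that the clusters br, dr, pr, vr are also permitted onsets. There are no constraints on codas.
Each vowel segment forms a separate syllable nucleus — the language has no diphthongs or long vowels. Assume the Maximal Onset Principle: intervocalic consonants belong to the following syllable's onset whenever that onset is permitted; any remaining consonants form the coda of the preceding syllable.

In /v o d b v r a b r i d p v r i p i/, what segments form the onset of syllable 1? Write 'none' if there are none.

Vowels present: o, a, i, i, i; each is a nucleus, giving 5 syllables.
/o…a/ gap (V1→V2): /dbvr/; trying suffixes from longest down, /vr/ is the first permitted one, so coda /db/ | onset /vr/.
/a…i/ gap (V2→V3): /br/ — entire cluster is a permitted onset → onset /br/, coda ∅.
/i…i/ gap (V3→V4): cluster /dpvr/ — the longest permitted-onset suffix is /vr/; onset = /vr/, preceding coda = /dp/.
/i…i/ gap (V4→V5): /p/ → onset of the next syllable (single consonants are always licit onsets).
Syllabification: vodb.vra.bridp.vri.pi.
Syllable 1 is /vodb/: onset /v/, nucleus /o/, coda /db/.

v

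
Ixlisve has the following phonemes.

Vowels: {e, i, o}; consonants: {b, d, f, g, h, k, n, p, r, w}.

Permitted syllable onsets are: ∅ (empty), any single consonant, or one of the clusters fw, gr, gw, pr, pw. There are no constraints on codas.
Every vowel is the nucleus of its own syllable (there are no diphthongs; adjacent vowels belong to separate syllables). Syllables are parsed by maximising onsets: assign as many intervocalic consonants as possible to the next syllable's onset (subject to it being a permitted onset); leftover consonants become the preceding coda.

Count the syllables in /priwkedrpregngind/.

4

The vowels are i, e, e, i — 4 nuclei, so 4 syllables.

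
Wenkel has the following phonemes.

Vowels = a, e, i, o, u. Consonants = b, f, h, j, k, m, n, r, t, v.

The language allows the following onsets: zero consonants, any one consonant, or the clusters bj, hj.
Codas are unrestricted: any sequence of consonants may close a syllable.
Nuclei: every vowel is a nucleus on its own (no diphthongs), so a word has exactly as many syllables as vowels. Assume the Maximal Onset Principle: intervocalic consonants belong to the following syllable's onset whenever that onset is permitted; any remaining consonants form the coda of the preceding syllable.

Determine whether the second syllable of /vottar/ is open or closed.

closed

Nuclei (vowels): o, a → 2 syllables.
σ1/σ2 boundary: /tt/ — longest licit onset from the right is /t/, leaving /t/ as coda.
So the parse is vot.tar.
Syllable 2 is /tar/ with coda /r/, so it is closed.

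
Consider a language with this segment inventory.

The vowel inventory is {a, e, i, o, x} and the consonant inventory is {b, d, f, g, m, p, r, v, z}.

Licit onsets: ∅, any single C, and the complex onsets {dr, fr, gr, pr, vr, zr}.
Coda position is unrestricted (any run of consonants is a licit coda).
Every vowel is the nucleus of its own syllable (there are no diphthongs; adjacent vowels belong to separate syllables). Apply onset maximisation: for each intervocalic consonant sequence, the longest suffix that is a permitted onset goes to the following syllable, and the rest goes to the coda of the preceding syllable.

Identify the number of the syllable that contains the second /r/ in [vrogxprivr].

Nuclei (vowels): o, x, i → 3 syllables.
σ1/σ2 boundary: just /g/ — single C goes to the following onset.
σ2/σ3 boundary: /pr/ — entire cluster is a permitted onset → onset /pr/, coda ∅.
Putting it together: vro.gx.privr.
The second /r/ is in the onset of syllable 3 (/privr/).

3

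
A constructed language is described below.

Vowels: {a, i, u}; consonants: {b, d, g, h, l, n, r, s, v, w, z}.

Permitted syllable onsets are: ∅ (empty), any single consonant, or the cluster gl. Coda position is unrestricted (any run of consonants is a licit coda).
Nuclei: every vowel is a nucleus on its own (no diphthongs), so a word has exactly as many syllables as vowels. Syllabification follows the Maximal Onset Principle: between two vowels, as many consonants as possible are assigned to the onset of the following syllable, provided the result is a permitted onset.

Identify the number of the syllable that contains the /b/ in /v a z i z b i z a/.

Nuclei (vowels): a, i, i, a → 4 syllables.
/a…i/ gap (V1→V2): /z/ → onset of the next syllable (single consonants are always licit onsets).
/i…i/ gap (V2→V3): cluster /zb/ — the longest permitted-onset suffix is /b/; onset = /b/, preceding coda = /z/.
/i…a/ gap (V3→V4): /z/ → onset of the next syllable (single consonants are always licit onsets).
So the parse is va.ziz.bi.za.
The /b/ is in the onset of syllable 3 (/bi/).

3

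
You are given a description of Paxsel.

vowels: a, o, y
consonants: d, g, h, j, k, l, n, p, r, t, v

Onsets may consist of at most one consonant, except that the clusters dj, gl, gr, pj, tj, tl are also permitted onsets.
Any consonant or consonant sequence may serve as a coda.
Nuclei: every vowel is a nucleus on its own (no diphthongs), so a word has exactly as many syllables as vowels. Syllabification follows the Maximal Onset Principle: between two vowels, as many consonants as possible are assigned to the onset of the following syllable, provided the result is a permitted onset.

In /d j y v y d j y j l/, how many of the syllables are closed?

The vowels are y, y, y — 3 nuclei, so 3 syllables.
σ1/σ2 boundary: /v/ is a single consonant, so it becomes the next onset.
σ2/σ3 boundary: /dj/ — entire cluster is a permitted onset → onset /dj/, coda ∅.
Syllabification: djy.vy.djyjl.
Classifying each syllable: /djy/ (open), /vy/ (open), /djyjl/ (closed).
Closed syllables: 1.

1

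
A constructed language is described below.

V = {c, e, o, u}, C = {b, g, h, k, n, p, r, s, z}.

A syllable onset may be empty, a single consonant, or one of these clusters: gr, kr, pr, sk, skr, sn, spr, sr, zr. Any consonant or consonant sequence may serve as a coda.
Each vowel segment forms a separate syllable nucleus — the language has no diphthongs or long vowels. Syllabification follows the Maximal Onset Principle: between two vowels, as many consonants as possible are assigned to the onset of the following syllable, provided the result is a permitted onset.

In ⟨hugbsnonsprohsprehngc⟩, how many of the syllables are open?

Nuclei (vowels): u, o, o, e, c → 5 syllables.
σ1/σ2 boundary: /gbsn/ splits as /gb/ + /sn/ (/sn/ is the longest suffix that is a licit onset).
σ2/σ3 boundary: /nspr/; trying suffixes from longest down, /spr/ is the first permitted one, so coda /n/ | onset /spr/.
σ3/σ4 boundary: /hspr/; trying suffixes from longest down, /spr/ is the first permitted one, so coda /h/ | onset /spr/.
σ4/σ5 boundary: /hng/ splits as /hn/ + /g/ (/g/ is the longest suffix that is a licit onset).
Putting it together: hugb.snon.sproh.sprehn.gc.
Classifying each syllable: /hugb/ (closed), /snon/ (closed), /sproh/ (closed), /sprehn/ (closed), /gc/ (open).
Open syllables: 1.

1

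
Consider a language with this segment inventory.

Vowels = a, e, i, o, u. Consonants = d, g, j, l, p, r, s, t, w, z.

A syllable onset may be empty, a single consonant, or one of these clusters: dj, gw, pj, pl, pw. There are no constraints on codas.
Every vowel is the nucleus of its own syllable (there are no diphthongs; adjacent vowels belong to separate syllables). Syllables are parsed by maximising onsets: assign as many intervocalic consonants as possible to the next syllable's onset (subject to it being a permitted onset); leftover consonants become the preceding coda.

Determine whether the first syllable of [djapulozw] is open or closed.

Vowels present: a, u, o; each is a nucleus, giving 3 syllables.
/a…u/ gap (V1→V2): just /p/ — single C goes to the following onset.
/u…o/ gap (V2→V3): just /l/ — single C goes to the following onset.
Syllabification: dja.pu.lozw.
Syllable 1 is /dja/; it ends in its nucleus with no coda, so it is open.

open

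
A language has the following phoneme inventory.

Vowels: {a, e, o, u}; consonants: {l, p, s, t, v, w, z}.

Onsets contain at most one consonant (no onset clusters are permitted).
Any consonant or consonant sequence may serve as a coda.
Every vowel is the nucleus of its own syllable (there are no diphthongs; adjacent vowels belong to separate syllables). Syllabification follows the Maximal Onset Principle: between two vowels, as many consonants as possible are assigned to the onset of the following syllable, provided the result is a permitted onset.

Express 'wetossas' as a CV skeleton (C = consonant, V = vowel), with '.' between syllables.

CV.CVC.CVC

Vowels present: e, o, a; each is a nucleus, giving 3 syllables.
σ1/σ2 boundary: just /t/ — single C goes to the following onset.
σ2/σ3 boundary: /ss/; trying suffixes from longest down, /s/ is the first permitted one, so coda /s/ | onset /s/.
Result: we.tos.sas.
Mapping each syllable to C/V: /we/ → CV, /tos/ → CVC, /sas/ → CVC.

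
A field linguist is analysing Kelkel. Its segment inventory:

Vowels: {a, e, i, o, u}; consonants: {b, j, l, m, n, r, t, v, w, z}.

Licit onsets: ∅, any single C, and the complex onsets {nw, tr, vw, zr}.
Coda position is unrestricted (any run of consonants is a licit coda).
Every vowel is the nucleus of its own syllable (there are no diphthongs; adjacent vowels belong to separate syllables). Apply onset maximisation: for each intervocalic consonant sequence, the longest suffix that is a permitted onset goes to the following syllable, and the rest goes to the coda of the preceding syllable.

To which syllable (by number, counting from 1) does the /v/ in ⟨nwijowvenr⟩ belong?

3

The vowels are i, o, e — 3 nuclei, so 3 syllables.
Between /i/ (V1) and /o/ (V2): /j/ is a single consonant, so it becomes the next onset.
Between /o/ (V2) and /e/ (V3): /wv/; trying suffixes from longest down, /v/ is the first permitted one, so coda /w/ | onset /v/.
Result: nwi.jow.venr.
The /v/ is in the onset of syllable 3 (/venr/).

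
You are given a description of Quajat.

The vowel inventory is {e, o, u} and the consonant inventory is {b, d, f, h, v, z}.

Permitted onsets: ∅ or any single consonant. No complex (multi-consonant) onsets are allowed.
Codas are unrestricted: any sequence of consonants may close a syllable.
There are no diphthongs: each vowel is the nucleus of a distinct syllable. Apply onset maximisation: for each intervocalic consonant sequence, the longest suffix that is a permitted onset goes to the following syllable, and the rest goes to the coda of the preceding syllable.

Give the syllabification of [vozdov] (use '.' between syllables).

voz.dov

Vowels present: o, o; each is a nucleus, giving 2 syllables.
σ1/σ2 boundary: cluster /zd/ — the longest permitted-onset suffix is /d/; onset = /d/, preceding coda = /z/.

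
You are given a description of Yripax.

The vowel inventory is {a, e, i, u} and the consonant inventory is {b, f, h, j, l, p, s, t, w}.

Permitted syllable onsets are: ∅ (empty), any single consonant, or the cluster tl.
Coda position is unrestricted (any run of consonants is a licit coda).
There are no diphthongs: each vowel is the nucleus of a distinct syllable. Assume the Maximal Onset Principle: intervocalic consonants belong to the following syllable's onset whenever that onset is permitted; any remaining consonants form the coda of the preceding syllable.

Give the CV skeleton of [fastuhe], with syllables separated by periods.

CVC.CV.CV

Nuclei (vowels): a, u, e → 3 syllables.
V1 /a/ – V2 /u/: cluster /st/ — the longest permitted-onset suffix is /t/; onset = /t/, preceding coda = /s/.
V2 /u/ – V3 /e/: /h/ is a single consonant, so it becomes the next onset.
Putting it together: fas.tu.he.
Mapping each syllable to C/V: /fas/ → CVC, /tu/ → CV, /he/ → CV.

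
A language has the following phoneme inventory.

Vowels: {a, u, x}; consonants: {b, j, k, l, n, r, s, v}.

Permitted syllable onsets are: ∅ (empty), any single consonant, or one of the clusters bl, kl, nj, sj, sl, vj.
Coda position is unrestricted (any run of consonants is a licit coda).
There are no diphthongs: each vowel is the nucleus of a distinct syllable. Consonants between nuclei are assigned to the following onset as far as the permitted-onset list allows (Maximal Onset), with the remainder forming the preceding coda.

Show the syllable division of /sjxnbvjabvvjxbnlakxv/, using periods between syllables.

sjxnb.vjabv.vjxbn.la.kxv

The vowels are x, a, x, a, x — 5 nuclei, so 5 syllables.
Between /x/ (V1) and /a/ (V2): /nbvj/ splits as /nb/ + /vj/ (/vj/ is the longest suffix that is a licit onset).
Between /a/ (V2) and /x/ (V3): cluster /bvvj/ — the longest permitted-onset suffix is /vj/; onset = /vj/, preceding coda = /bv/.
Between /x/ (V3) and /a/ (V4): /bnl/ — longest licit onset from the right is /l/, leaving /bn/ as coda.
Between /a/ (V4) and /x/ (V5): /k/ is a single consonant, so it becomes the next onset.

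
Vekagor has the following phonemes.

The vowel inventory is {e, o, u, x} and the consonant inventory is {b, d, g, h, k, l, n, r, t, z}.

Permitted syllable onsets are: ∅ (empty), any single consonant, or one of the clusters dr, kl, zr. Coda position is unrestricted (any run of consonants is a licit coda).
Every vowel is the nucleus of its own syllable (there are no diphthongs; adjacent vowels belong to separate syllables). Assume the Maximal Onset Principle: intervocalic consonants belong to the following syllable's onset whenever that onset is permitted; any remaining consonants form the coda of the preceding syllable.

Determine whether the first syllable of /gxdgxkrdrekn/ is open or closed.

Nuclei (vowels): x, x, e → 3 syllables.
V1 /x/ – V2 /x/: /dg/; trying suffixes from longest down, /g/ is the first permitted one, so coda /d/ | onset /g/.
V2 /x/ – V3 /e/: /krdr/ — longest licit onset from the right is /dr/, leaving /kr/ as coda.
So the parse is gxd.gxkr.drekn.
Syllable 1 is /gxd/ with coda /d/, so it is closed.

closed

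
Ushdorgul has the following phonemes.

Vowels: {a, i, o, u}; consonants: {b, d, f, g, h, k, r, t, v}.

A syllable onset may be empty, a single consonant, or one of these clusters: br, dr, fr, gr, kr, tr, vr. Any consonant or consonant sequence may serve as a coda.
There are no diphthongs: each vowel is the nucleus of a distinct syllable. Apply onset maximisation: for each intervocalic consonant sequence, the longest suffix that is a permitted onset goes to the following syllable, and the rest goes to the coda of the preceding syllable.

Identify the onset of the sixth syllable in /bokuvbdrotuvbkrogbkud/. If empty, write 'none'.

k

Nuclei (vowels): o, u, o, u, o, u → 6 syllables.
/o…u/ gap (V1→V2): /k/ is a single consonant, so it becomes the next onset.
/u…o/ gap (V2→V3): /vbdr/ — longest licit onset from the right is /dr/, leaving /vb/ as coda.
/o…u/ gap (V3→V4): just /t/ — single C goes to the following onset.
/u…o/ gap (V4→V5): cluster /vbkr/ — the longest permitted-onset suffix is /kr/; onset = /kr/, preceding coda = /vb/.
/o…u/ gap (V5→V6): /gbk/ — longest licit onset from the right is /k/, leaving /gb/ as coda.
Syllabification: bo.kuvb.dro.tuvb.krogb.kud.
Syllable 6 is /kud/: onset /k/, nucleus /u/, coda /d/.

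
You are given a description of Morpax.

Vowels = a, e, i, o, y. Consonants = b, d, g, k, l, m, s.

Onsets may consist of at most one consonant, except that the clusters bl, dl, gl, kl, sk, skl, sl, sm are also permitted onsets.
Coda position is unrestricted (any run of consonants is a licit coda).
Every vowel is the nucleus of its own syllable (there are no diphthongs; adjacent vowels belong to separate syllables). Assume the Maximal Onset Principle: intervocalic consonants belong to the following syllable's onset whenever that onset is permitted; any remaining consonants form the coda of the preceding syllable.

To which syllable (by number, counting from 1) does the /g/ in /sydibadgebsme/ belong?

The vowels are y, i, a, e, e — 5 nuclei, so 5 syllables.
V1 /y/ – V2 /i/: just /d/ — single C goes to the following onset.
V2 /i/ – V3 /a/: /b/ → onset of the next syllable (single consonants are always licit onsets).
V3 /a/ – V4 /e/: cluster /dg/ — the longest permitted-onset suffix is /g/; onset = /g/, preceding coda = /d/.
V4 /e/ – V5 /e/: cluster /bsm/ — the longest permitted-onset suffix is /sm/; onset = /sm/, preceding coda = /b/.
Putting it together: sy.di.bad.geb.sme.
The /g/ is in the onset of syllable 4 (/geb/).

4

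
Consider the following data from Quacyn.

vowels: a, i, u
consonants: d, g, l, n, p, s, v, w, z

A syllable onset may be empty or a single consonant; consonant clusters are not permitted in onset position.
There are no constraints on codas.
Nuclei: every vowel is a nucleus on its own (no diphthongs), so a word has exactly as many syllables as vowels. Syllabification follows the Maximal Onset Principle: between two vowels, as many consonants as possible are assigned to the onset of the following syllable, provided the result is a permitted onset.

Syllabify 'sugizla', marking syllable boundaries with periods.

su.giz.la

Vowels present: u, i, a; each is a nucleus, giving 3 syllables.
σ1/σ2 boundary: /g/ → onset of the next syllable (single consonants are always licit onsets).
σ2/σ3 boundary: cluster /zl/ — the longest permitted-onset suffix is /l/; onset = /l/, preceding coda = /z/.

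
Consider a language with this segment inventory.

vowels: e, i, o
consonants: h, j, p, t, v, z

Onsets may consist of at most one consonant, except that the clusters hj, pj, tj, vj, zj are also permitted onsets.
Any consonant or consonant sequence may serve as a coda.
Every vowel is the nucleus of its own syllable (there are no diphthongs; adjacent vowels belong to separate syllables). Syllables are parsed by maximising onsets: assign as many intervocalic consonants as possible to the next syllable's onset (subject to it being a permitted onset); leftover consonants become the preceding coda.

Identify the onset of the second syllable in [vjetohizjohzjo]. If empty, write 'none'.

t

Nuclei (vowels): e, o, i, o, o → 5 syllables.
Between /e/ (V1) and /o/ (V2): /t/ → onset of the next syllable (single consonants are always licit onsets).
Between /o/ (V2) and /i/ (V3): /h/ is a single consonant, so it becomes the next onset.
Between /i/ (V3) and /o/ (V4): /zj/ is a licit onset in full, so it all attaches to the next syllable.
Between /o/ (V4) and /o/ (V5): /hzj/ splits as /h/ + /zj/ (/zj/ is the longest suffix that is a licit onset).
So the parse is vje.to.hi.zjoh.zjo.
Syllable 2 is /to/: onset /t/, nucleus /o/, coda ∅.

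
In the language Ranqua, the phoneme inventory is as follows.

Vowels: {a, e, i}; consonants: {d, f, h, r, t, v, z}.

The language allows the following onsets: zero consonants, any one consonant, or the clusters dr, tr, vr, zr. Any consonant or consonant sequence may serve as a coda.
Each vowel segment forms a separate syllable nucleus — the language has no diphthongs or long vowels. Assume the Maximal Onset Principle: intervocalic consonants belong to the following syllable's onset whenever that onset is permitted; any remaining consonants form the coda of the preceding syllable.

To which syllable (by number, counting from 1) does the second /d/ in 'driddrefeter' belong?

1

Nuclei (vowels): i, e, e, e → 4 syllables.
Between /i/ (V1) and /e/ (V2): /ddr/ — longest licit onset from the right is /dr/, leaving /d/ as coda.
Between /e/ (V2) and /e/ (V3): /f/ is a single consonant, so it becomes the next onset.
Between /e/ (V3) and /e/ (V4): /t/ → onset of the next syllable (single consonants are always licit onsets).
Syllabification: drid.dre.fe.ter.
The second /d/ is in the coda of syllable 1 (/drid/).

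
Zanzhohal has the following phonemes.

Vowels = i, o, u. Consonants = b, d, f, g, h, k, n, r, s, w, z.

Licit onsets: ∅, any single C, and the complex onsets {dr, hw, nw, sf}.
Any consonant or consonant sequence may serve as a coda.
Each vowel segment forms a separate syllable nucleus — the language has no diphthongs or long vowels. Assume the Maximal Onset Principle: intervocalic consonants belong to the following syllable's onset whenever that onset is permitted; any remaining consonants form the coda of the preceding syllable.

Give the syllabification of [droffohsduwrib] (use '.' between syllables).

drof.fohs.duw.rib

The vowels are o, o, u, i — 4 nuclei, so 4 syllables.
Between /o/ (V1) and /o/ (V2): /ff/ splits as /f/ + /f/ (/f/ is the longest suffix that is a licit onset).
Between /o/ (V2) and /u/ (V3): cluster /hsd/ — the longest permitted-onset suffix is /d/; onset = /d/, preceding coda = /hs/.
Between /u/ (V3) and /i/ (V4): /wr/ splits as /w/ + /r/ (/r/ is the longest suffix that is a licit onset).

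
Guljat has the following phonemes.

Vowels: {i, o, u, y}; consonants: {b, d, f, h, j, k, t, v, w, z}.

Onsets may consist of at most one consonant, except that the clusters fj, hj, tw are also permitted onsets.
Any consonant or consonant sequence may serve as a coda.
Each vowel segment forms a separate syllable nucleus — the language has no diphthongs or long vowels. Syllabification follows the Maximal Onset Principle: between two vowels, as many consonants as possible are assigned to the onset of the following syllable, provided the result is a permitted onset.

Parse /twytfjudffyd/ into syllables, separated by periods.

twyt.fjudf.fyd

Nuclei (vowels): y, u, y → 3 syllables.
V1 /y/ – V2 /u/: /tfj/ splits as /t/ + /fj/ (/fj/ is the longest suffix that is a licit onset).
V2 /u/ – V3 /y/: /dff/ splits as /df/ + /f/ (/f/ is the longest suffix that is a licit onset).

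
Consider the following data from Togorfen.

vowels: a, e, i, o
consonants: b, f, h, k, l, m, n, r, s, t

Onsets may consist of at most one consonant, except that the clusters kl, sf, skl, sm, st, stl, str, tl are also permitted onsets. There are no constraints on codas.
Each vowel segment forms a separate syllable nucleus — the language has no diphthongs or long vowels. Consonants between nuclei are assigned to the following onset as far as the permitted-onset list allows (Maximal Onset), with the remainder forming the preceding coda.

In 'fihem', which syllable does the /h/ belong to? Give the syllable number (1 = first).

2

Vowels present: i, e; each is a nucleus, giving 2 syllables.
Between /i/ (V1) and /e/ (V2): /h/ → onset of the next syllable (single consonants are always licit onsets).
Syllabification: fi.hem.
The /h/ is in the onset of syllable 2 (/hem/).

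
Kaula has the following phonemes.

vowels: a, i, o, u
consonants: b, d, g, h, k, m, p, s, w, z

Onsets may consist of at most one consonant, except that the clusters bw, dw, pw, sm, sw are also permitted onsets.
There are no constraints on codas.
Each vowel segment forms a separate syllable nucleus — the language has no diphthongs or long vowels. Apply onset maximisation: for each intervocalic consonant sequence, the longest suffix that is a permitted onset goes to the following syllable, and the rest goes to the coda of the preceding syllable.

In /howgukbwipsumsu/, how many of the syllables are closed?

4

The vowels are o, u, i, u, u — 5 nuclei, so 5 syllables.
V1 /o/ – V2 /u/: /wg/ — longest licit onset from the right is /g/, leaving /w/ as coda.
V2 /u/ – V3 /i/: /kbw/; trying suffixes from longest down, /bw/ is the first permitted one, so coda /k/ | onset /bw/.
V3 /i/ – V4 /u/: cluster /ps/ — the longest permitted-onset suffix is /s/; onset = /s/, preceding coda = /p/.
V4 /u/ – V5 /u/: /ms/ splits as /m/ + /s/ (/s/ is the longest suffix that is a licit onset).
Putting it together: how.guk.bwip.sum.su.
Classifying each syllable: /how/ (closed), /guk/ (closed), /bwip/ (closed), /sum/ (closed), /su/ (open).
Closed syllables: 4.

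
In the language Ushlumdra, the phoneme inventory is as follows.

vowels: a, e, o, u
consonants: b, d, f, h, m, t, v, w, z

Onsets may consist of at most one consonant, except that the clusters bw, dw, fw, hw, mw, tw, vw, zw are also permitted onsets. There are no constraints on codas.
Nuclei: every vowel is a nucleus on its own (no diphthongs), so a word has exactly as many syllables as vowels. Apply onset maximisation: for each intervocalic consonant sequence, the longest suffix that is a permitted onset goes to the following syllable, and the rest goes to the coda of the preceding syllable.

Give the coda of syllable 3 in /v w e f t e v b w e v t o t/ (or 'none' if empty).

v

Vowels present: e, e, e, o; each is a nucleus, giving 4 syllables.
V1 /e/ – V2 /e/: /ft/ — longest licit onset from the right is /t/, leaving /f/ as coda.
V2 /e/ – V3 /e/: /vbw/ splits as /v/ + /bw/ (/bw/ is the longest suffix that is a licit onset).
V3 /e/ – V4 /o/: /vt/ — longest licit onset from the right is /t/, leaving /v/ as coda.
Syllabification: vwef.tev.bwev.tot.
Syllable 3 is /bwev/: onset /bw/, nucleus /e/, coda /v/.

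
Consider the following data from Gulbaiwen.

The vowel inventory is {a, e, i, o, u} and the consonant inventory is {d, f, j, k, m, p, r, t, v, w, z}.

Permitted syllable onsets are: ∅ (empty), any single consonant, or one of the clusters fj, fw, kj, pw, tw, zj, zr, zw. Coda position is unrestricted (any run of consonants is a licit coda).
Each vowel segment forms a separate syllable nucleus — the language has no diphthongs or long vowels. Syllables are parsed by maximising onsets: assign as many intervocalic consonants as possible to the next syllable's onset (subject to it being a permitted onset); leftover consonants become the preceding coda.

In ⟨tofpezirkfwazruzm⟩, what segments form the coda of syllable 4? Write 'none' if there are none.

Nuclei (vowels): o, e, i, a, u → 5 syllables.
Between /o/ (V1) and /e/ (V2): cluster /fp/ — the longest permitted-onset suffix is /p/; onset = /p/, preceding coda = /f/.
Between /e/ (V2) and /i/ (V3): just /z/ — single C goes to the following onset.
Between /i/ (V3) and /a/ (V4): cluster /rkfw/ — the longest permitted-onset suffix is /fw/; onset = /fw/, preceding coda = /rk/.
Between /a/ (V4) and /u/ (V5): cluster /zr/ — /zr/ is itself a permitted onset, so the whole cluster goes right; preceding coda = ∅.
Result: tof.pe.zirk.fwa.zruzm.
Syllable 4 is /fwa/: onset /fw/, nucleus /a/, coda ∅.

none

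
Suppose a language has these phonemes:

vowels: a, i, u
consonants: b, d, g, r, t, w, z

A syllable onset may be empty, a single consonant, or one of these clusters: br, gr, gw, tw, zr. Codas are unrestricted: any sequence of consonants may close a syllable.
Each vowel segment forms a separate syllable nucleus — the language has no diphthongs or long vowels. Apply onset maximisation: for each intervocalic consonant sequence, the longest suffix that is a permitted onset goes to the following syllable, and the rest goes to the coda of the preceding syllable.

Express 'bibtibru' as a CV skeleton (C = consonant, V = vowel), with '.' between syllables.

CVC.CV.CCV

The vowels are i, i, u — 3 nuclei, so 3 syllables.
σ1/σ2 boundary: /bt/; trying suffixes from longest down, /t/ is the first permitted one, so coda /b/ | onset /t/.
σ2/σ3 boundary: /br/ — entire cluster is a permitted onset → onset /br/, coda ∅.
So the parse is bib.ti.bru.
Mapping each syllable to C/V: /bib/ → CVC, /ti/ → CV, /bru/ → CCV.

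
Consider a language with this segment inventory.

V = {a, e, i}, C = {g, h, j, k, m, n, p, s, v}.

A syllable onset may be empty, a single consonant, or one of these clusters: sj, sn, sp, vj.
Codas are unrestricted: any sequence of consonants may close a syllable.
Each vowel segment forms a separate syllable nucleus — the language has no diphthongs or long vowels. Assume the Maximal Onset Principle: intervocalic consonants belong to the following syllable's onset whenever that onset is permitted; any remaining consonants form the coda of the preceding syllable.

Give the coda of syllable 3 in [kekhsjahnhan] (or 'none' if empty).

n

The vowels are e, a, a — 3 nuclei, so 3 syllables.
Between /e/ (V1) and /a/ (V2): cluster /khsj/ — the longest permitted-onset suffix is /sj/; onset = /sj/, preceding coda = /kh/.
Between /a/ (V2) and /a/ (V3): cluster /hnh/ — the longest permitted-onset suffix is /h/; onset = /h/, preceding coda = /hn/.
Syllabification: kekh.sjahn.han.
Syllable 3 is /han/: onset /h/, nucleus /a/, coda /n/.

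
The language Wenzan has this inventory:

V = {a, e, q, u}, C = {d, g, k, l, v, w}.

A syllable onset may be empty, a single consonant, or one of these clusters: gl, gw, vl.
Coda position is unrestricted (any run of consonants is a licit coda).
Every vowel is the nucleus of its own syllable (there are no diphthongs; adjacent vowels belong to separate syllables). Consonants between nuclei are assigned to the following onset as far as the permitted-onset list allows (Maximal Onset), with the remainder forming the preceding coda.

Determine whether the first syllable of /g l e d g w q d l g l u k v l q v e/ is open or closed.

The vowels are e, q, u, q, e — 5 nuclei, so 5 syllables.
σ1/σ2 boundary: /dgw/; trying suffixes from longest down, /gw/ is the first permitted one, so coda /d/ | onset /gw/.
σ2/σ3 boundary: cluster /dlgl/ — the longest permitted-onset suffix is /gl/; onset = /gl/, preceding coda = /dl/.
σ3/σ4 boundary: /kvl/; trying suffixes from longest down, /vl/ is the first permitted one, so coda /k/ | onset /vl/.
σ4/σ5 boundary: /v/ → onset of the next syllable (single consonants are always licit onsets).
Syllabification: gled.gwqdl.gluk.vlq.ve.
Syllable 1 is /gled/ with coda /d/, so it is closed.

closed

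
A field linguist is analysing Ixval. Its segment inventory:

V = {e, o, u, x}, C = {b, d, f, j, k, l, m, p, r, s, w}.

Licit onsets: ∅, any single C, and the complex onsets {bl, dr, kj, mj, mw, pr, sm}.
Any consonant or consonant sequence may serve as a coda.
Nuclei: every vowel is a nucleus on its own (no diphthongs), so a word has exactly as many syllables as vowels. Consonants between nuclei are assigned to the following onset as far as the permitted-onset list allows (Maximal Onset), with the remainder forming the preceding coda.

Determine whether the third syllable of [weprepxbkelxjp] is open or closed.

Vowels present: e, e, x, e, x; each is a nucleus, giving 5 syllables.
Between /e/ (V1) and /e/ (V2): /pr/ — entire cluster is a permitted onset → onset /pr/, coda ∅.
Between /e/ (V2) and /x/ (V3): /p/ is a single consonant, so it becomes the next onset.
Between /x/ (V3) and /e/ (V4): cluster /bk/ — the longest permitted-onset suffix is /k/; onset = /k/, preceding coda = /b/.
Between /e/ (V4) and /x/ (V5): /l/ → onset of the next syllable (single consonants are always licit onsets).
Result: we.pre.pxb.ke.lxjp.
Syllable 3 is /pxb/ with coda /b/, so it is closed.

closed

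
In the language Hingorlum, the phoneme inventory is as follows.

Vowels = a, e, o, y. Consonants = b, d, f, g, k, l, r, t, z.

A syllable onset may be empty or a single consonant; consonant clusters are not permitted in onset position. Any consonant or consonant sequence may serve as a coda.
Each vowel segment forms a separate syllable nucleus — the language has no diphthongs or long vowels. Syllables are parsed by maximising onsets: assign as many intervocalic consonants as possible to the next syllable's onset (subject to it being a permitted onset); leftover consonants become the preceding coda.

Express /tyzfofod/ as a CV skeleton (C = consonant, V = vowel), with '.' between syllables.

The vowels are y, o, o — 3 nuclei, so 3 syllables.
σ1/σ2 boundary: /zf/; trying suffixes from longest down, /f/ is the first permitted one, so coda /z/ | onset /f/.
σ2/σ3 boundary: just /f/ — single C goes to the following onset.
Result: tyz.fo.fod.
Mapping each syllable to C/V: /tyz/ → CVC, /fo/ → CV, /fod/ → CVC.

CVC.CV.CVC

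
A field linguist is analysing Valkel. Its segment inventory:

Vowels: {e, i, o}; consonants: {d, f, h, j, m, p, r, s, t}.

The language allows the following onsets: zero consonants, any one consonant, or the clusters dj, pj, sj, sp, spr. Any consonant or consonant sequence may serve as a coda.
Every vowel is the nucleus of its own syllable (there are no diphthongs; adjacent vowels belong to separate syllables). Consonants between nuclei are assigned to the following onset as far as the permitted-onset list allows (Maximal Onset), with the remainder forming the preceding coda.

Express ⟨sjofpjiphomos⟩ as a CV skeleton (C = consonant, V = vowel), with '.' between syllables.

CCVC.CCVC.CV.CVC

The vowels are o, i, o, o — 4 nuclei, so 4 syllables.
V1 /o/ – V2 /i/: /fpj/ — longest licit onset from the right is /pj/, leaving /f/ as coda.
V2 /i/ – V3 /o/: /ph/; trying suffixes from longest down, /h/ is the first permitted one, so coda /p/ | onset /h/.
V3 /o/ – V4 /o/: just /m/ — single C goes to the following onset.
Putting it together: sjof.pjip.ho.mos.
Mapping each syllable to C/V: /sjof/ → CCVC, /pjip/ → CCVC, /ho/ → CV, /mos/ → CVC.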